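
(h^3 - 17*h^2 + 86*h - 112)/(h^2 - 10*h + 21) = (h^2 - 10*h + 16)/(h - 3)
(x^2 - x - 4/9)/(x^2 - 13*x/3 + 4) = (x + 1/3)/(x - 3)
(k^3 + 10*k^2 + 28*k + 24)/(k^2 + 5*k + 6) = (k^2 + 8*k + 12)/(k + 3)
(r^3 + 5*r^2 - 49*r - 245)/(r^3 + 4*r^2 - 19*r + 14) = (r^2 - 2*r - 35)/(r^2 - 3*r + 2)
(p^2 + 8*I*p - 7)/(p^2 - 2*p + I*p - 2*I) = (p + 7*I)/(p - 2)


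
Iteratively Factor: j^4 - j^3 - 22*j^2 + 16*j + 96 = (j + 2)*(j^3 - 3*j^2 - 16*j + 48) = (j - 4)*(j + 2)*(j^2 + j - 12) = (j - 4)*(j + 2)*(j + 4)*(j - 3)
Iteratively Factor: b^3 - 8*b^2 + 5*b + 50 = (b + 2)*(b^2 - 10*b + 25) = (b - 5)*(b + 2)*(b - 5)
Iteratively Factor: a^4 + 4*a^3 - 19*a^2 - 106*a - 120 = (a + 3)*(a^3 + a^2 - 22*a - 40) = (a + 3)*(a + 4)*(a^2 - 3*a - 10) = (a - 5)*(a + 3)*(a + 4)*(a + 2)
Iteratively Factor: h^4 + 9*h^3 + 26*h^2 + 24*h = (h)*(h^3 + 9*h^2 + 26*h + 24) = h*(h + 2)*(h^2 + 7*h + 12) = h*(h + 2)*(h + 4)*(h + 3)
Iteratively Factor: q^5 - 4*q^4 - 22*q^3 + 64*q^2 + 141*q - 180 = (q + 3)*(q^4 - 7*q^3 - q^2 + 67*q - 60) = (q - 4)*(q + 3)*(q^3 - 3*q^2 - 13*q + 15) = (q - 4)*(q - 1)*(q + 3)*(q^2 - 2*q - 15) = (q - 4)*(q - 1)*(q + 3)^2*(q - 5)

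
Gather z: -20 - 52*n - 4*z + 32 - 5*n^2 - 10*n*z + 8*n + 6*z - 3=-5*n^2 - 44*n + z*(2 - 10*n) + 9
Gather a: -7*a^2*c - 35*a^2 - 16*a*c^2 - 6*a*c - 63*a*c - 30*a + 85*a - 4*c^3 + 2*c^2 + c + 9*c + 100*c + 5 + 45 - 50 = a^2*(-7*c - 35) + a*(-16*c^2 - 69*c + 55) - 4*c^3 + 2*c^2 + 110*c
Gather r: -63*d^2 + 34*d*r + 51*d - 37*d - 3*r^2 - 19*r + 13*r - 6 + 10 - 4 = -63*d^2 + 14*d - 3*r^2 + r*(34*d - 6)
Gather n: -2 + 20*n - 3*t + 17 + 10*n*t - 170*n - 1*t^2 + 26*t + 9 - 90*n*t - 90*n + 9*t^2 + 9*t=n*(-80*t - 240) + 8*t^2 + 32*t + 24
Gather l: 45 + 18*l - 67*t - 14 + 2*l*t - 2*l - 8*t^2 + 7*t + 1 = l*(2*t + 16) - 8*t^2 - 60*t + 32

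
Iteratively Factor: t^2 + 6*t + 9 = (t + 3)*(t + 3)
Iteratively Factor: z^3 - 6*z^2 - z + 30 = (z - 3)*(z^2 - 3*z - 10) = (z - 5)*(z - 3)*(z + 2)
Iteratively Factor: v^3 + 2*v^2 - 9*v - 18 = (v - 3)*(v^2 + 5*v + 6) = (v - 3)*(v + 2)*(v + 3)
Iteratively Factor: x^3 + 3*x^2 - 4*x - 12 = (x - 2)*(x^2 + 5*x + 6) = (x - 2)*(x + 2)*(x + 3)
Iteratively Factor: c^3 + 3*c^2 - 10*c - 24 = (c + 2)*(c^2 + c - 12) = (c - 3)*(c + 2)*(c + 4)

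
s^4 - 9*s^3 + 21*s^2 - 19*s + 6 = (s - 6)*(s - 1)^3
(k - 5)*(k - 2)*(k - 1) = k^3 - 8*k^2 + 17*k - 10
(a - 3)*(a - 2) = a^2 - 5*a + 6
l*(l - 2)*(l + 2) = l^3 - 4*l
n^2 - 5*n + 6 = (n - 3)*(n - 2)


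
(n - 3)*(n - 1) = n^2 - 4*n + 3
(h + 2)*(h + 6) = h^2 + 8*h + 12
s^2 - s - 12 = (s - 4)*(s + 3)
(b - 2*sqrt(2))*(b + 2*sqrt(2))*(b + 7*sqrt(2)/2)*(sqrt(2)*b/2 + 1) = sqrt(2)*b^4/2 + 9*b^3/2 - sqrt(2)*b^2/2 - 36*b - 28*sqrt(2)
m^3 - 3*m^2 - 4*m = m*(m - 4)*(m + 1)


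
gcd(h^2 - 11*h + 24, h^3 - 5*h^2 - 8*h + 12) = 1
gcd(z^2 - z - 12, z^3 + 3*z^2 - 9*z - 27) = z + 3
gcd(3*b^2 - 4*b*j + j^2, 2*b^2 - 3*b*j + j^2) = b - j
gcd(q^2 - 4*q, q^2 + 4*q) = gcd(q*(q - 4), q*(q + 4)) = q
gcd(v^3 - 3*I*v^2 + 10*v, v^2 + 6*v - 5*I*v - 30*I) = v - 5*I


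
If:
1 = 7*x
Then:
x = 1/7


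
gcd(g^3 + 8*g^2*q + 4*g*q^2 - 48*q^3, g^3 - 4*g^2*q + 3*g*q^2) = 1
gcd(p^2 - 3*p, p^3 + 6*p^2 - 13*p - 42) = p - 3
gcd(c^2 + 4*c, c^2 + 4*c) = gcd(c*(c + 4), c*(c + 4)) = c^2 + 4*c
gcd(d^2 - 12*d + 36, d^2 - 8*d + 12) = d - 6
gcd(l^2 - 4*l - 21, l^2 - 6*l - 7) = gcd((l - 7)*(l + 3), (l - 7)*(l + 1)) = l - 7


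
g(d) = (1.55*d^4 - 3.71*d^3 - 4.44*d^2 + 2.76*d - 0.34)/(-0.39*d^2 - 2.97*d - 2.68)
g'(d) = (0.78*d + 2.97)*(1.55*d^4 - 3.71*d^3 - 4.44*d^2 + 2.76*d - 0.34)/(-0.39*d^2 - 2.97*d - 2.68)^2 + (6.2*d^3 - 11.13*d^2 - 8.88*d + 2.76)/(-0.39*d^2 - 2.97*d - 2.68)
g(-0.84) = 6.13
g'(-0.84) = -27.96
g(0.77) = 0.38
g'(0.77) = 1.25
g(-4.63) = 358.66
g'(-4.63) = -383.71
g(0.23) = -0.01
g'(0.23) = -0.06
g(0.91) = 0.57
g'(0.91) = 1.36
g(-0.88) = 7.46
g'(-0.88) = -40.10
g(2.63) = 1.30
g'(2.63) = -1.65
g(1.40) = 1.24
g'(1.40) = 1.24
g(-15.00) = -1960.53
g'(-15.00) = 134.65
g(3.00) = 0.44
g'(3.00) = -3.03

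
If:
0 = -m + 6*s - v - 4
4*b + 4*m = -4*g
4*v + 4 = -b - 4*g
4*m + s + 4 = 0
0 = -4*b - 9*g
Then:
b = 972/493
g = -432/493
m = -540/493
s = 188/493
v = -304/493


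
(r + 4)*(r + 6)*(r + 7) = r^3 + 17*r^2 + 94*r + 168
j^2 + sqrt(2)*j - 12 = (j - 2*sqrt(2))*(j + 3*sqrt(2))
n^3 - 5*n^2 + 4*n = n*(n - 4)*(n - 1)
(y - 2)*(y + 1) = y^2 - y - 2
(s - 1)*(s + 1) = s^2 - 1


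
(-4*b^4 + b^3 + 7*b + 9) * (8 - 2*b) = 8*b^5 - 34*b^4 + 8*b^3 - 14*b^2 + 38*b + 72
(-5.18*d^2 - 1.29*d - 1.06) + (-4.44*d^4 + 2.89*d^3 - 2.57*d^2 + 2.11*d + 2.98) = -4.44*d^4 + 2.89*d^3 - 7.75*d^2 + 0.82*d + 1.92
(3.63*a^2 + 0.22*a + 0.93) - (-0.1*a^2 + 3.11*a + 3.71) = 3.73*a^2 - 2.89*a - 2.78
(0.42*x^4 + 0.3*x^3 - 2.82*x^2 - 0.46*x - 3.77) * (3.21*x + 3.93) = 1.3482*x^5 + 2.6136*x^4 - 7.8732*x^3 - 12.5592*x^2 - 13.9095*x - 14.8161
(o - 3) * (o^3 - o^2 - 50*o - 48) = o^4 - 4*o^3 - 47*o^2 + 102*o + 144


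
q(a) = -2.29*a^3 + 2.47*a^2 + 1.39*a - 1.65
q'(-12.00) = -1047.17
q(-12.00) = 4294.47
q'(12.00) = -928.61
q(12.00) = -3586.41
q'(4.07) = -92.31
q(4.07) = -109.47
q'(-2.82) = -67.17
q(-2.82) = 65.43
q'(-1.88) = -32.18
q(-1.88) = 19.68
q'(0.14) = 1.95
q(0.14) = -1.41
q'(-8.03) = -481.26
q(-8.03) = 1332.18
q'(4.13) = -95.39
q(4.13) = -115.10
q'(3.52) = -66.34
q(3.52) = -66.03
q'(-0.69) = -5.29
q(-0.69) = -0.68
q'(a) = -6.87*a^2 + 4.94*a + 1.39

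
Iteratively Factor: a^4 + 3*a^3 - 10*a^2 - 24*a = (a - 3)*(a^3 + 6*a^2 + 8*a) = (a - 3)*(a + 2)*(a^2 + 4*a) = a*(a - 3)*(a + 2)*(a + 4)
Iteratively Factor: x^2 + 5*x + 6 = (x + 2)*(x + 3)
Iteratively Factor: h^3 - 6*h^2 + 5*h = (h - 5)*(h^2 - h) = h*(h - 5)*(h - 1)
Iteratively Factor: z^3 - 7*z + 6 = (z + 3)*(z^2 - 3*z + 2) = (z - 2)*(z + 3)*(z - 1)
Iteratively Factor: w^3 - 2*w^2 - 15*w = (w)*(w^2 - 2*w - 15) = w*(w - 5)*(w + 3)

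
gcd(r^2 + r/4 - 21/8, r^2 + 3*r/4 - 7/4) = r + 7/4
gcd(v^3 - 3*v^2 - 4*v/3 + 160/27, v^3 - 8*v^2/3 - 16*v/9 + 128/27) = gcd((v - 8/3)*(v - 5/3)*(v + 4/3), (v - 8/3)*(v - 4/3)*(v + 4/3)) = v^2 - 4*v/3 - 32/9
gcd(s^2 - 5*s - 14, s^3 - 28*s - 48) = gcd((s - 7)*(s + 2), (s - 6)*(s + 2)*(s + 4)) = s + 2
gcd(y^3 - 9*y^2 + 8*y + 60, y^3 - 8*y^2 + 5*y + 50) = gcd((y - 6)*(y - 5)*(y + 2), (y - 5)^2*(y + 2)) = y^2 - 3*y - 10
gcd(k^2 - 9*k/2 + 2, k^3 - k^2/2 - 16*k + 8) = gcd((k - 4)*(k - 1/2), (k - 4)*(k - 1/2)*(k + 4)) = k^2 - 9*k/2 + 2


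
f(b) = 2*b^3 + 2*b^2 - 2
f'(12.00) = 912.00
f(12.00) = 3742.00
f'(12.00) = 912.00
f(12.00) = 3742.00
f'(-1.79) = 12.06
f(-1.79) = -7.06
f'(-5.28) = 146.15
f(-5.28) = -240.64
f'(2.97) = 64.81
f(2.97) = 68.04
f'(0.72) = 5.99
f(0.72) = -0.22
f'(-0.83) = 0.81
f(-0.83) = -1.77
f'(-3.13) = 46.26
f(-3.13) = -43.73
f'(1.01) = 10.16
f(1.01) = 2.10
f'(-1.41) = 6.29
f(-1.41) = -3.63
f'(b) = 6*b^2 + 4*b = 2*b*(3*b + 2)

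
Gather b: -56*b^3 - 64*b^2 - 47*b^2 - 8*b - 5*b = -56*b^3 - 111*b^2 - 13*b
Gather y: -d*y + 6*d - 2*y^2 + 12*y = 6*d - 2*y^2 + y*(12 - d)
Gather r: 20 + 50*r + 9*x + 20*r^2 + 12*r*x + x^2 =20*r^2 + r*(12*x + 50) + x^2 + 9*x + 20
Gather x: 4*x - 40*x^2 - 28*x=-40*x^2 - 24*x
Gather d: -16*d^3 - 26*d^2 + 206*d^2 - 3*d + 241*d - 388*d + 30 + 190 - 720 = -16*d^3 + 180*d^2 - 150*d - 500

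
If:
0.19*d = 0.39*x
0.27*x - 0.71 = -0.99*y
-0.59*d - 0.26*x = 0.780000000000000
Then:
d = -1.09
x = -0.53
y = 0.86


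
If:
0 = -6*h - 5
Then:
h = -5/6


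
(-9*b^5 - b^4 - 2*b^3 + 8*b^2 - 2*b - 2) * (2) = -18*b^5 - 2*b^4 - 4*b^3 + 16*b^2 - 4*b - 4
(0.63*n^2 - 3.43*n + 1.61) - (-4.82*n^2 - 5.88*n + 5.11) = 5.45*n^2 + 2.45*n - 3.5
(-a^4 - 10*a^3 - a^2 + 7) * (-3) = 3*a^4 + 30*a^3 + 3*a^2 - 21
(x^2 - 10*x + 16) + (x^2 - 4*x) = 2*x^2 - 14*x + 16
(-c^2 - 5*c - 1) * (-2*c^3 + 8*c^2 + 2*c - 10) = 2*c^5 + 2*c^4 - 40*c^3 - 8*c^2 + 48*c + 10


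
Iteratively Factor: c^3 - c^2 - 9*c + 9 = (c - 3)*(c^2 + 2*c - 3) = (c - 3)*(c - 1)*(c + 3)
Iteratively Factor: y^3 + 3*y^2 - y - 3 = (y - 1)*(y^2 + 4*y + 3) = (y - 1)*(y + 3)*(y + 1)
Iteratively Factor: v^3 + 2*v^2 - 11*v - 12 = (v + 4)*(v^2 - 2*v - 3) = (v - 3)*(v + 4)*(v + 1)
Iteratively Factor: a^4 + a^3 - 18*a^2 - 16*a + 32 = (a - 4)*(a^3 + 5*a^2 + 2*a - 8) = (a - 4)*(a + 4)*(a^2 + a - 2) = (a - 4)*(a + 2)*(a + 4)*(a - 1)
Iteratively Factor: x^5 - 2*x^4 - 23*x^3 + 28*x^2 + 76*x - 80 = (x - 5)*(x^4 + 3*x^3 - 8*x^2 - 12*x + 16) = (x - 5)*(x + 2)*(x^3 + x^2 - 10*x + 8) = (x - 5)*(x + 2)*(x + 4)*(x^2 - 3*x + 2) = (x - 5)*(x - 2)*(x + 2)*(x + 4)*(x - 1)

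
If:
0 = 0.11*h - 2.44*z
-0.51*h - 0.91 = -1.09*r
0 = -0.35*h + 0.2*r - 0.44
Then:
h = -1.06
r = 0.34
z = -0.05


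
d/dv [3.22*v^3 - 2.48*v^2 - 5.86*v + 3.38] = 9.66*v^2 - 4.96*v - 5.86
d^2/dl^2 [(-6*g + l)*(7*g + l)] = 2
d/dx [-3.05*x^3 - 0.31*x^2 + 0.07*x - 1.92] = -9.15*x^2 - 0.62*x + 0.07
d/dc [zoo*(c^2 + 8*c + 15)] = zoo*(c + 4)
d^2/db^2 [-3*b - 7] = 0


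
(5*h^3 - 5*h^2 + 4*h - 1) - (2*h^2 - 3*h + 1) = 5*h^3 - 7*h^2 + 7*h - 2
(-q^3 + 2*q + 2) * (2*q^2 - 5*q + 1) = -2*q^5 + 5*q^4 + 3*q^3 - 6*q^2 - 8*q + 2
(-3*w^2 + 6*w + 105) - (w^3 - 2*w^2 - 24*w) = -w^3 - w^2 + 30*w + 105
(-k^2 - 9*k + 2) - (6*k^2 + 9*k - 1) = -7*k^2 - 18*k + 3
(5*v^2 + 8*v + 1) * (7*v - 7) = 35*v^3 + 21*v^2 - 49*v - 7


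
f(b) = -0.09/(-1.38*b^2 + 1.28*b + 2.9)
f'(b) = -0.09*(2.76*b - 1.28)/(-1.38*b^2 + 1.28*b + 2.9)^2 = (0.1152 - 0.2484*b)/(-1.38*b^2 + 1.28*b + 2.9)^2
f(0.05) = -0.03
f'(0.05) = 0.01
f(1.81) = -0.13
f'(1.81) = -0.69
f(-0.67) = -0.06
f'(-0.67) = 0.14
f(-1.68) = 0.03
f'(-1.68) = 0.05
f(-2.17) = 0.01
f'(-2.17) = 0.02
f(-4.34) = 0.00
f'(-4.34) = 0.00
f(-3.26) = 0.01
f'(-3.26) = 0.00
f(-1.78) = 0.02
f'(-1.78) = 0.04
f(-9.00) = 0.00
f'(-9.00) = 0.00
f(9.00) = 0.00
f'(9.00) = -0.00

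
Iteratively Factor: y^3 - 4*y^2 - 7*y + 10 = (y + 2)*(y^2 - 6*y + 5) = (y - 1)*(y + 2)*(y - 5)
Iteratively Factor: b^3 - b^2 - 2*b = (b + 1)*(b^2 - 2*b) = (b - 2)*(b + 1)*(b)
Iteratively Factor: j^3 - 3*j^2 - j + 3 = (j - 3)*(j^2 - 1) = (j - 3)*(j + 1)*(j - 1)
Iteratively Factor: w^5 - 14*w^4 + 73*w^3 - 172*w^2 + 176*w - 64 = (w - 1)*(w^4 - 13*w^3 + 60*w^2 - 112*w + 64) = (w - 4)*(w - 1)*(w^3 - 9*w^2 + 24*w - 16) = (w - 4)*(w - 1)^2*(w^2 - 8*w + 16) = (w - 4)^2*(w - 1)^2*(w - 4)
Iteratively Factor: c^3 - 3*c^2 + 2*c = (c - 1)*(c^2 - 2*c) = c*(c - 1)*(c - 2)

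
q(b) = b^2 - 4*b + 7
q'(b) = 2*b - 4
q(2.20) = 3.04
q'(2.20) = 0.40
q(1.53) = 3.22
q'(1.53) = -0.94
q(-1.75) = 17.06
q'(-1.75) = -7.50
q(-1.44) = 14.83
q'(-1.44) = -6.88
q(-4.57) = 46.16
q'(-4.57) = -13.14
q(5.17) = 13.05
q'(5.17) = 6.34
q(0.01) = 6.96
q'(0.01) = -3.98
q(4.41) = 8.81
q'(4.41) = 4.82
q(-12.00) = 199.00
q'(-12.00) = -28.00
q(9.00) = 52.00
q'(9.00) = 14.00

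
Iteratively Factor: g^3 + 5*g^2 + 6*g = (g + 3)*(g^2 + 2*g) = g*(g + 3)*(g + 2)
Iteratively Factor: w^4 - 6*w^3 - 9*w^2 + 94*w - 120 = (w - 5)*(w^3 - w^2 - 14*w + 24) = (w - 5)*(w + 4)*(w^2 - 5*w + 6) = (w - 5)*(w - 2)*(w + 4)*(w - 3)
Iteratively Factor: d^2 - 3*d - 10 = (d + 2)*(d - 5)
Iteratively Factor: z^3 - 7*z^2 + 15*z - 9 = (z - 3)*(z^2 - 4*z + 3) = (z - 3)^2*(z - 1)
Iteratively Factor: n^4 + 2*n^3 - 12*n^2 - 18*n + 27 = (n - 3)*(n^3 + 5*n^2 + 3*n - 9) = (n - 3)*(n + 3)*(n^2 + 2*n - 3) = (n - 3)*(n + 3)^2*(n - 1)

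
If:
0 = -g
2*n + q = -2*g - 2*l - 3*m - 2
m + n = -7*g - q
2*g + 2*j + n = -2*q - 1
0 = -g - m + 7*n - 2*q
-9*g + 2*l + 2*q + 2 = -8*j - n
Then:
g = 0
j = 1/2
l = -2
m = 18/17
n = -2/17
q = -16/17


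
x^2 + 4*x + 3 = (x + 1)*(x + 3)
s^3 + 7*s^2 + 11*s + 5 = (s + 1)^2*(s + 5)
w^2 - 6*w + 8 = (w - 4)*(w - 2)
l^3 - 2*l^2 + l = l*(l - 1)^2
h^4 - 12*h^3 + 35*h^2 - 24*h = h*(h - 8)*(h - 3)*(h - 1)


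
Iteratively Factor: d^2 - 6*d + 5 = (d - 5)*(d - 1)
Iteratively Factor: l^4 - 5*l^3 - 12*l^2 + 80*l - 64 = (l - 4)*(l^3 - l^2 - 16*l + 16) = (l - 4)*(l - 1)*(l^2 - 16) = (l - 4)^2*(l - 1)*(l + 4)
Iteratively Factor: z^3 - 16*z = (z - 4)*(z^2 + 4*z) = (z - 4)*(z + 4)*(z)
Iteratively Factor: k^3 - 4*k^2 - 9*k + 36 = (k - 4)*(k^2 - 9) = (k - 4)*(k + 3)*(k - 3)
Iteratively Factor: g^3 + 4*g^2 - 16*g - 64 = (g + 4)*(g^2 - 16) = (g - 4)*(g + 4)*(g + 4)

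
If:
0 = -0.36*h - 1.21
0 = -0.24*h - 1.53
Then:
No Solution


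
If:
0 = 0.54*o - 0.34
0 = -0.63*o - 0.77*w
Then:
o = 0.63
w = -0.52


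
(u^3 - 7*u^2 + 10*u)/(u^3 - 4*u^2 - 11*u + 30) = u/(u + 3)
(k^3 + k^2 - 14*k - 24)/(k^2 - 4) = (k^2 - k - 12)/(k - 2)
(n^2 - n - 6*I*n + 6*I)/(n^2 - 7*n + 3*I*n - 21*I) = (n^2 - n - 6*I*n + 6*I)/(n^2 - 7*n + 3*I*n - 21*I)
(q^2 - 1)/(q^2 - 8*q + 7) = (q + 1)/(q - 7)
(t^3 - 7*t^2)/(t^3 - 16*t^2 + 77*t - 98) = t^2/(t^2 - 9*t + 14)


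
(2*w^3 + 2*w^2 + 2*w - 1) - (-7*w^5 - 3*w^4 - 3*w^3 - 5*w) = 7*w^5 + 3*w^4 + 5*w^3 + 2*w^2 + 7*w - 1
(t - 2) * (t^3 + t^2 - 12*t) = t^4 - t^3 - 14*t^2 + 24*t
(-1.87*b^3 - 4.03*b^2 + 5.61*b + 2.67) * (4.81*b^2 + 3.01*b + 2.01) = -8.9947*b^5 - 25.013*b^4 + 11.0951*b^3 + 21.6285*b^2 + 19.3128*b + 5.3667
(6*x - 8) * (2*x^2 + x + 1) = 12*x^3 - 10*x^2 - 2*x - 8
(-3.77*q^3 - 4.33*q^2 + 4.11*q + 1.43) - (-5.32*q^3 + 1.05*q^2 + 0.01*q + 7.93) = 1.55*q^3 - 5.38*q^2 + 4.1*q - 6.5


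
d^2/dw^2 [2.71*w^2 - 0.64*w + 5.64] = 5.42000000000000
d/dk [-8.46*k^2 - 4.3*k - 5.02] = -16.92*k - 4.3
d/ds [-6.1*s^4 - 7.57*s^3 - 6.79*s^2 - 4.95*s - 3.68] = -24.4*s^3 - 22.71*s^2 - 13.58*s - 4.95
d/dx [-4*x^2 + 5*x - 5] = 5 - 8*x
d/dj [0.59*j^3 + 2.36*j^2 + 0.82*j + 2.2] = 1.77*j^2 + 4.72*j + 0.82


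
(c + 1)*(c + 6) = c^2 + 7*c + 6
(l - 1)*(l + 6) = l^2 + 5*l - 6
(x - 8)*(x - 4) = x^2 - 12*x + 32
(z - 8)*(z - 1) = z^2 - 9*z + 8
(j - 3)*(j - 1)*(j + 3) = j^3 - j^2 - 9*j + 9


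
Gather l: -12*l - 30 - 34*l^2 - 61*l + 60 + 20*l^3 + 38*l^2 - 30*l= 20*l^3 + 4*l^2 - 103*l + 30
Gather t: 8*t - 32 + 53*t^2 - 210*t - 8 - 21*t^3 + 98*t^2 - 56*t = -21*t^3 + 151*t^2 - 258*t - 40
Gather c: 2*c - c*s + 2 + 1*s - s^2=c*(2 - s) - s^2 + s + 2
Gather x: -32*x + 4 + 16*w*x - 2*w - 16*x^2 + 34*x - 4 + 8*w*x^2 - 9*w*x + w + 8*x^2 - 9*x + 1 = -w + x^2*(8*w - 8) + x*(7*w - 7) + 1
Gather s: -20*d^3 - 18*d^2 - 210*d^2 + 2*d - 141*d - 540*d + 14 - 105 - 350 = -20*d^3 - 228*d^2 - 679*d - 441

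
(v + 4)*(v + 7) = v^2 + 11*v + 28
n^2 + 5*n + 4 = (n + 1)*(n + 4)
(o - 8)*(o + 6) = o^2 - 2*o - 48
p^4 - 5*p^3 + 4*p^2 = p^2*(p - 4)*(p - 1)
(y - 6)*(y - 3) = y^2 - 9*y + 18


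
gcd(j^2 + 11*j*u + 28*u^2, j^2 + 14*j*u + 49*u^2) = j + 7*u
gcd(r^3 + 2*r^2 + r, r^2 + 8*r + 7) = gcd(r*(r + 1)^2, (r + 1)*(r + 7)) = r + 1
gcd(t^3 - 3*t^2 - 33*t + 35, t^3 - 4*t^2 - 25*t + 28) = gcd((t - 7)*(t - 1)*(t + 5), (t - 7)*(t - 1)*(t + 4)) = t^2 - 8*t + 7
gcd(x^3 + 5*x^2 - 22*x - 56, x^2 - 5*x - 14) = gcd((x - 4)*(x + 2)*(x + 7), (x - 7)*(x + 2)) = x + 2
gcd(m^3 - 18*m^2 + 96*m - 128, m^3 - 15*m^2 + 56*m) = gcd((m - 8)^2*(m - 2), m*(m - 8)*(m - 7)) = m - 8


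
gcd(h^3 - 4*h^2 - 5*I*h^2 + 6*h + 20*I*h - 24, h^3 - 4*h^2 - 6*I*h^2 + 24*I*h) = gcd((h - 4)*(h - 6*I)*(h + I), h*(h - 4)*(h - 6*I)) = h^2 + h*(-4 - 6*I) + 24*I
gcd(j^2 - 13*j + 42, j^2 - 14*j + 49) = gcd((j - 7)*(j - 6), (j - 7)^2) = j - 7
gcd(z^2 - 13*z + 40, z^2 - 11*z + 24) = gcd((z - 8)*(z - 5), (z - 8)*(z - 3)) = z - 8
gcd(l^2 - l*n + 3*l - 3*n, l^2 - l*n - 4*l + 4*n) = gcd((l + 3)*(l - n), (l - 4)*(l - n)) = l - n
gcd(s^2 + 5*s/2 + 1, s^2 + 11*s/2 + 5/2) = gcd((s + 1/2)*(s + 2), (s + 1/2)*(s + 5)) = s + 1/2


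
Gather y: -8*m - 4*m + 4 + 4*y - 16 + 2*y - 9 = -12*m + 6*y - 21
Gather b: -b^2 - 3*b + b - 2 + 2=-b^2 - 2*b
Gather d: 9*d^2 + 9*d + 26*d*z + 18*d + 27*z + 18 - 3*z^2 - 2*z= 9*d^2 + d*(26*z + 27) - 3*z^2 + 25*z + 18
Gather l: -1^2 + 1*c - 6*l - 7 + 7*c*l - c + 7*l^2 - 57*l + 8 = 7*l^2 + l*(7*c - 63)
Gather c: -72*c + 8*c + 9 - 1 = 8 - 64*c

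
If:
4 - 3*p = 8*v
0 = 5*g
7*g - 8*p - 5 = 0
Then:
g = 0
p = -5/8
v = 47/64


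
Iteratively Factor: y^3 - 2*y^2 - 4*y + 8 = (y + 2)*(y^2 - 4*y + 4) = (y - 2)*(y + 2)*(y - 2)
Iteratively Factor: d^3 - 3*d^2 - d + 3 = (d + 1)*(d^2 - 4*d + 3) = (d - 3)*(d + 1)*(d - 1)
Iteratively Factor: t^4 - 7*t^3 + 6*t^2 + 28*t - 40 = (t - 2)*(t^3 - 5*t^2 - 4*t + 20) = (t - 2)*(t + 2)*(t^2 - 7*t + 10) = (t - 2)^2*(t + 2)*(t - 5)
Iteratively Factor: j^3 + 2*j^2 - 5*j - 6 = (j + 3)*(j^2 - j - 2) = (j - 2)*(j + 3)*(j + 1)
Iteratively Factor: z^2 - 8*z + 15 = (z - 5)*(z - 3)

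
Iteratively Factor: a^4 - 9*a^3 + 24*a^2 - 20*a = (a - 2)*(a^3 - 7*a^2 + 10*a) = (a - 5)*(a - 2)*(a^2 - 2*a) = a*(a - 5)*(a - 2)*(a - 2)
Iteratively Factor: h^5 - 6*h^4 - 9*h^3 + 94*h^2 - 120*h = (h + 4)*(h^4 - 10*h^3 + 31*h^2 - 30*h) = (h - 2)*(h + 4)*(h^3 - 8*h^2 + 15*h) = (h - 3)*(h - 2)*(h + 4)*(h^2 - 5*h) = h*(h - 3)*(h - 2)*(h + 4)*(h - 5)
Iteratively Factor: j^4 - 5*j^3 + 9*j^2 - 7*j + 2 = (j - 1)*(j^3 - 4*j^2 + 5*j - 2) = (j - 2)*(j - 1)*(j^2 - 2*j + 1) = (j - 2)*(j - 1)^2*(j - 1)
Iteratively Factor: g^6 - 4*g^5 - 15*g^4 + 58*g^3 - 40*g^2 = (g)*(g^5 - 4*g^4 - 15*g^3 + 58*g^2 - 40*g) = g*(g + 4)*(g^4 - 8*g^3 + 17*g^2 - 10*g) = g^2*(g + 4)*(g^3 - 8*g^2 + 17*g - 10) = g^2*(g - 2)*(g + 4)*(g^2 - 6*g + 5) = g^2*(g - 5)*(g - 2)*(g + 4)*(g - 1)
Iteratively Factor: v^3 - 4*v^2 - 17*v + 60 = (v - 5)*(v^2 + v - 12) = (v - 5)*(v - 3)*(v + 4)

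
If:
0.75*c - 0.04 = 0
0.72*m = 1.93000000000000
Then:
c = 0.05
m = 2.68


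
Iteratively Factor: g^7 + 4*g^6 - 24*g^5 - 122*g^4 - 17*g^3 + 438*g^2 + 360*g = (g - 2)*(g^6 + 6*g^5 - 12*g^4 - 146*g^3 - 309*g^2 - 180*g) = (g - 2)*(g + 3)*(g^5 + 3*g^4 - 21*g^3 - 83*g^2 - 60*g) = (g - 5)*(g - 2)*(g + 3)*(g^4 + 8*g^3 + 19*g^2 + 12*g) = (g - 5)*(g - 2)*(g + 3)^2*(g^3 + 5*g^2 + 4*g) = g*(g - 5)*(g - 2)*(g + 3)^2*(g^2 + 5*g + 4) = g*(g - 5)*(g - 2)*(g + 3)^2*(g + 4)*(g + 1)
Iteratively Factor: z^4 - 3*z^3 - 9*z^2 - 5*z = (z + 1)*(z^3 - 4*z^2 - 5*z) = z*(z + 1)*(z^2 - 4*z - 5) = z*(z - 5)*(z + 1)*(z + 1)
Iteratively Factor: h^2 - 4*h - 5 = (h + 1)*(h - 5)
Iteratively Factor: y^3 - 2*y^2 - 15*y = (y + 3)*(y^2 - 5*y) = y*(y + 3)*(y - 5)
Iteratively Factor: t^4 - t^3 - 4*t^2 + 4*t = (t)*(t^3 - t^2 - 4*t + 4) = t*(t - 1)*(t^2 - 4) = t*(t - 1)*(t + 2)*(t - 2)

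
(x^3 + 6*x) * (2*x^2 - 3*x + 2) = 2*x^5 - 3*x^4 + 14*x^3 - 18*x^2 + 12*x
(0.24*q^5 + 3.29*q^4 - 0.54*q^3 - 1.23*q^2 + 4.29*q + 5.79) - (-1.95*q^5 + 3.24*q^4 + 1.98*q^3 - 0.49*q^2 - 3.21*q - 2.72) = 2.19*q^5 + 0.0499999999999998*q^4 - 2.52*q^3 - 0.74*q^2 + 7.5*q + 8.51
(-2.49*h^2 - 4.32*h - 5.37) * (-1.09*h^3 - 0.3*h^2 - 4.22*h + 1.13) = 2.7141*h^5 + 5.4558*h^4 + 17.6571*h^3 + 17.0277*h^2 + 17.7798*h - 6.0681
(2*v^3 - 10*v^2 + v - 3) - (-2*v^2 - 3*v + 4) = 2*v^3 - 8*v^2 + 4*v - 7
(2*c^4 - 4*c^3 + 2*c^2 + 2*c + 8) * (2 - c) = -2*c^5 + 8*c^4 - 10*c^3 + 2*c^2 - 4*c + 16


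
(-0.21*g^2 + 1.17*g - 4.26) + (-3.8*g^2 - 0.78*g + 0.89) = -4.01*g^2 + 0.39*g - 3.37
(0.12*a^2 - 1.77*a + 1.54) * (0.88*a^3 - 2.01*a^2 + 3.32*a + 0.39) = 0.1056*a^5 - 1.7988*a^4 + 5.3113*a^3 - 8.925*a^2 + 4.4225*a + 0.6006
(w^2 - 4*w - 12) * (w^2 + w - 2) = w^4 - 3*w^3 - 18*w^2 - 4*w + 24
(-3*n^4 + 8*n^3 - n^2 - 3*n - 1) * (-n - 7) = 3*n^5 + 13*n^4 - 55*n^3 + 10*n^2 + 22*n + 7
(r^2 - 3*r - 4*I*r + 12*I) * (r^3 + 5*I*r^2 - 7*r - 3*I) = r^5 - 3*r^4 + I*r^4 + 13*r^3 - 3*I*r^3 - 39*r^2 + 25*I*r^2 - 12*r - 75*I*r + 36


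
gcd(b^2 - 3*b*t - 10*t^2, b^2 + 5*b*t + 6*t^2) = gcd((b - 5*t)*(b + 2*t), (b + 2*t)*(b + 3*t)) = b + 2*t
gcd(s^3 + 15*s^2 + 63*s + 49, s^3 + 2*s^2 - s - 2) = s + 1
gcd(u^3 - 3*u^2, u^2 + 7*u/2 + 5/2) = 1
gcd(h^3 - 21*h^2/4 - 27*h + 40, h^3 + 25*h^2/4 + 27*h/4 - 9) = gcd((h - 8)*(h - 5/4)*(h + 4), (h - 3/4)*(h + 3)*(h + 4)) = h + 4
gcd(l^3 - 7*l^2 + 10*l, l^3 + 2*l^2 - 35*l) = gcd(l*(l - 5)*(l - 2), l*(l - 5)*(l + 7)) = l^2 - 5*l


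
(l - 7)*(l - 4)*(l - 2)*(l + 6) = l^4 - 7*l^3 - 28*l^2 + 244*l - 336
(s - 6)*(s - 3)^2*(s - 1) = s^4 - 13*s^3 + 57*s^2 - 99*s + 54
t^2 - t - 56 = (t - 8)*(t + 7)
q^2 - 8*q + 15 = (q - 5)*(q - 3)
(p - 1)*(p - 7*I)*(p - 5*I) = p^3 - p^2 - 12*I*p^2 - 35*p + 12*I*p + 35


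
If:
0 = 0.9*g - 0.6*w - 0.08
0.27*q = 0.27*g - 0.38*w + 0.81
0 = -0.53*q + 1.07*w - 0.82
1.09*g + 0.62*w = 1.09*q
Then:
No Solution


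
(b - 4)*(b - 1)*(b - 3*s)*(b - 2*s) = b^4 - 5*b^3*s - 5*b^3 + 6*b^2*s^2 + 25*b^2*s + 4*b^2 - 30*b*s^2 - 20*b*s + 24*s^2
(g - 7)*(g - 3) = g^2 - 10*g + 21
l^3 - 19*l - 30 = (l - 5)*(l + 2)*(l + 3)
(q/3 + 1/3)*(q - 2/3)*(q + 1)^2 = q^4/3 + 7*q^3/9 + q^2/3 - q/3 - 2/9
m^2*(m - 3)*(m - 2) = m^4 - 5*m^3 + 6*m^2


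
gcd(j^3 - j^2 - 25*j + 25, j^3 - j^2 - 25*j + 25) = j^3 - j^2 - 25*j + 25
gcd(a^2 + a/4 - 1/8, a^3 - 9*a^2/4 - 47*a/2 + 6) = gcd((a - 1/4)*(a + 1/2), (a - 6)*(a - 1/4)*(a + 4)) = a - 1/4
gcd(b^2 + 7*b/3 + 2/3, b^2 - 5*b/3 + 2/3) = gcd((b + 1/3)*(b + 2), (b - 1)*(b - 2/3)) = 1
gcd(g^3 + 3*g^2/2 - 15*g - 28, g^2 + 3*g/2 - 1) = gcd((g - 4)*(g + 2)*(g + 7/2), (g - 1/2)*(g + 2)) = g + 2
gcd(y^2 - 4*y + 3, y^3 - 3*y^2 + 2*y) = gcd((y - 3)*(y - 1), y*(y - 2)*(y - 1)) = y - 1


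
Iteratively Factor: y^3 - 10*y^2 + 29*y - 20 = (y - 1)*(y^2 - 9*y + 20) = (y - 5)*(y - 1)*(y - 4)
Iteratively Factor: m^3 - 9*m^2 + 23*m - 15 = (m - 1)*(m^2 - 8*m + 15) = (m - 5)*(m - 1)*(m - 3)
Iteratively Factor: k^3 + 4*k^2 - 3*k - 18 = (k - 2)*(k^2 + 6*k + 9) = (k - 2)*(k + 3)*(k + 3)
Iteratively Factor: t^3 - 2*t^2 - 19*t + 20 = (t - 5)*(t^2 + 3*t - 4) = (t - 5)*(t + 4)*(t - 1)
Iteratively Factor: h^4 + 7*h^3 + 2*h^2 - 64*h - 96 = (h + 2)*(h^3 + 5*h^2 - 8*h - 48) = (h + 2)*(h + 4)*(h^2 + h - 12) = (h - 3)*(h + 2)*(h + 4)*(h + 4)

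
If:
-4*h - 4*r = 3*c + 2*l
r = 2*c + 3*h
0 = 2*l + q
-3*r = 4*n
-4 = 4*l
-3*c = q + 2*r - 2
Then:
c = -6/23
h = 7/23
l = -1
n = -27/92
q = 2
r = 9/23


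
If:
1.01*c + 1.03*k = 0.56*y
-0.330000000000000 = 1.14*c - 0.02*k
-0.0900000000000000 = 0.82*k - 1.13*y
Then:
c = -0.28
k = 0.53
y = 0.46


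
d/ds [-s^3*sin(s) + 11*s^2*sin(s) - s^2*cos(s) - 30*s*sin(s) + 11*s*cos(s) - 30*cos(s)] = -s^3*cos(s) - 2*s^2*sin(s) + 11*s^2*cos(s) + 11*s*sin(s) - 32*s*cos(s) + 11*cos(s)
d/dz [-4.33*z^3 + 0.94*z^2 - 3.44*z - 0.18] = -12.99*z^2 + 1.88*z - 3.44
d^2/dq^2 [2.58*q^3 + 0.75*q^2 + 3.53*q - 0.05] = 15.48*q + 1.5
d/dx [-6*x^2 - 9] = -12*x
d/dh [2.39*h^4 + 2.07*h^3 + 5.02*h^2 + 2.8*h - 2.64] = 9.56*h^3 + 6.21*h^2 + 10.04*h + 2.8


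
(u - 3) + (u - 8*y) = 2*u - 8*y - 3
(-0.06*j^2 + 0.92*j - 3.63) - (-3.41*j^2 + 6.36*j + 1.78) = 3.35*j^2 - 5.44*j - 5.41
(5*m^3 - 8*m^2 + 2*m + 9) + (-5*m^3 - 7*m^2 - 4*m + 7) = -15*m^2 - 2*m + 16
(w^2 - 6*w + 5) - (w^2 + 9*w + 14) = -15*w - 9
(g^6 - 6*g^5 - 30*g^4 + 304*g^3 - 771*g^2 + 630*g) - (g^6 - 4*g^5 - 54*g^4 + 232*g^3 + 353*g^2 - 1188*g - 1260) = -2*g^5 + 24*g^4 + 72*g^3 - 1124*g^2 + 1818*g + 1260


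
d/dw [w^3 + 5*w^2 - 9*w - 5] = 3*w^2 + 10*w - 9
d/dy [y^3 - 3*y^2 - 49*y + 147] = 3*y^2 - 6*y - 49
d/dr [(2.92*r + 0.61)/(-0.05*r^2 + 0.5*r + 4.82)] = (0.146*r^2 + 0.0609999999999999*r + 13.7694)/(0.0025*r^4 - 0.05*r^3 - 0.232*r^2 + 4.82*r + 23.2324)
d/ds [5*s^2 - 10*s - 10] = 10*s - 10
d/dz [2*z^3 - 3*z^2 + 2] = 6*z*(z - 1)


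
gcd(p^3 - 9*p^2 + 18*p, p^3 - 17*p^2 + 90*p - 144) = p^2 - 9*p + 18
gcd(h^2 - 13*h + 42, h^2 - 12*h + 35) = h - 7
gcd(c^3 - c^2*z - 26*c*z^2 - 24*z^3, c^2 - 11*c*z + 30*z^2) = -c + 6*z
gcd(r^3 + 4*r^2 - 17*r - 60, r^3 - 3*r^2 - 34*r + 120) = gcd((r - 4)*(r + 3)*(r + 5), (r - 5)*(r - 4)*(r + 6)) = r - 4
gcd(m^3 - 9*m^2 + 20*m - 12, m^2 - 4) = m - 2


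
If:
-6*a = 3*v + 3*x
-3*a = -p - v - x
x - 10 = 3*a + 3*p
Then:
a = x/18 - 5/9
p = 5*x/18 - 25/9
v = 10/9 - 10*x/9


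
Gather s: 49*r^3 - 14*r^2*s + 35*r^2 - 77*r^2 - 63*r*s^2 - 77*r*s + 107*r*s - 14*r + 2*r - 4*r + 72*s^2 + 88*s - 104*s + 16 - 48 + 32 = 49*r^3 - 42*r^2 - 16*r + s^2*(72 - 63*r) + s*(-14*r^2 + 30*r - 16)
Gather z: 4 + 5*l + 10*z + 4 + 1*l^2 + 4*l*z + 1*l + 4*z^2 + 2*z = l^2 + 6*l + 4*z^2 + z*(4*l + 12) + 8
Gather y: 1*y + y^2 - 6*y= y^2 - 5*y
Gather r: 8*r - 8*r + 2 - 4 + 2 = 0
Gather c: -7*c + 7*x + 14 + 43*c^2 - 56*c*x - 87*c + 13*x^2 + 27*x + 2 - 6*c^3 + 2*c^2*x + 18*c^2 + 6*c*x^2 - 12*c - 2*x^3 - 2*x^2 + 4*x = -6*c^3 + c^2*(2*x + 61) + c*(6*x^2 - 56*x - 106) - 2*x^3 + 11*x^2 + 38*x + 16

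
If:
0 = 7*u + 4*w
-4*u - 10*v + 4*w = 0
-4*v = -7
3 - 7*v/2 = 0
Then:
No Solution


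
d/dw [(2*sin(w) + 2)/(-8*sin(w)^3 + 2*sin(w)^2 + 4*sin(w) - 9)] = 2*(16*sin(w)^3 + 22*sin(w)^2 - 4*sin(w) - 13)*cos(w)/(2*sin(w) - 2*sin(3*w) + cos(2*w) + 8)^2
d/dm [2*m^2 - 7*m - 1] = 4*m - 7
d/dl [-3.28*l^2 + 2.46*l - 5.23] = 2.46 - 6.56*l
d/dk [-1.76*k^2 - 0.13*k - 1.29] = -3.52*k - 0.13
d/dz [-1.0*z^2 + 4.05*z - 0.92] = 4.05 - 2.0*z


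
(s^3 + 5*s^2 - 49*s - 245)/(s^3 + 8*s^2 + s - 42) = (s^2 - 2*s - 35)/(s^2 + s - 6)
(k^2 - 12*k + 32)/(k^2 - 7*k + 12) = (k - 8)/(k - 3)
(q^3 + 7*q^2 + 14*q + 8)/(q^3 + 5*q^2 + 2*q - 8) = (q + 1)/(q - 1)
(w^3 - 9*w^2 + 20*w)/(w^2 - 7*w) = (w^2 - 9*w + 20)/(w - 7)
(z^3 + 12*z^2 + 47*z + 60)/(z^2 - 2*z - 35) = (z^2 + 7*z + 12)/(z - 7)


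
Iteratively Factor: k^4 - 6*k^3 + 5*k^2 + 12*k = (k + 1)*(k^3 - 7*k^2 + 12*k) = (k - 3)*(k + 1)*(k^2 - 4*k) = k*(k - 3)*(k + 1)*(k - 4)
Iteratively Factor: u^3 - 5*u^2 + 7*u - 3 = (u - 1)*(u^2 - 4*u + 3) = (u - 1)^2*(u - 3)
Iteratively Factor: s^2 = (s)*(s)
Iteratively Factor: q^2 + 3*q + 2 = (q + 2)*(q + 1)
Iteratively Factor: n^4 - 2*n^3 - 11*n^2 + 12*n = (n + 3)*(n^3 - 5*n^2 + 4*n) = (n - 4)*(n + 3)*(n^2 - n) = (n - 4)*(n - 1)*(n + 3)*(n)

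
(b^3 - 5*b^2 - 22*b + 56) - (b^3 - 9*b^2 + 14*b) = 4*b^2 - 36*b + 56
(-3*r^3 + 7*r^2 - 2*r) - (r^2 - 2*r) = -3*r^3 + 6*r^2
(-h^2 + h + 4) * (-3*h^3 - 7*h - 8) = 3*h^5 - 3*h^4 - 5*h^3 + h^2 - 36*h - 32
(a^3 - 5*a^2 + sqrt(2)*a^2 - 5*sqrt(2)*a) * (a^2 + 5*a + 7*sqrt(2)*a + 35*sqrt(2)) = a^5 + 8*sqrt(2)*a^4 - 11*a^3 - 200*sqrt(2)*a^2 - 350*a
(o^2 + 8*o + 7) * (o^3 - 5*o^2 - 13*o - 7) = o^5 + 3*o^4 - 46*o^3 - 146*o^2 - 147*o - 49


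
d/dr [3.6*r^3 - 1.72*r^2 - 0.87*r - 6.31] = 10.8*r^2 - 3.44*r - 0.87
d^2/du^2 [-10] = 0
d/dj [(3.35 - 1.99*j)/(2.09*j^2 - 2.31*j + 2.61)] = (4.1591*j^2 - 14.003*j + 2.5446)/(4.3681*j^4 - 9.6558*j^3 + 16.2459*j^2 - 12.0582*j + 6.8121)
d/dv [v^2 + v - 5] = 2*v + 1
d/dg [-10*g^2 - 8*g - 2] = -20*g - 8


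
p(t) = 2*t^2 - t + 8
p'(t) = 4*t - 1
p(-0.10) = 8.12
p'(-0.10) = -1.40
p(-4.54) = 53.76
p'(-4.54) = -19.16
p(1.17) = 9.57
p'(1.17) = 3.68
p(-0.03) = 8.03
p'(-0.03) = -1.12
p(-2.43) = 22.24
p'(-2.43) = -10.72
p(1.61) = 11.57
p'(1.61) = 5.44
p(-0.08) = 8.09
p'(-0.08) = -1.32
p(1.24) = 9.84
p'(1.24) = 3.96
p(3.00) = 23.00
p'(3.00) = 11.00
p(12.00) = 284.00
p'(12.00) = 47.00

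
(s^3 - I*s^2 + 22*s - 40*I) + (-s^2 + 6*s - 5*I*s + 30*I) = s^3 - s^2 - I*s^2 + 28*s - 5*I*s - 10*I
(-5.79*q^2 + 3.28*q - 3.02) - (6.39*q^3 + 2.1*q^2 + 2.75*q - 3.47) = -6.39*q^3 - 7.89*q^2 + 0.53*q + 0.45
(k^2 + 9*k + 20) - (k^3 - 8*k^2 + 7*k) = -k^3 + 9*k^2 + 2*k + 20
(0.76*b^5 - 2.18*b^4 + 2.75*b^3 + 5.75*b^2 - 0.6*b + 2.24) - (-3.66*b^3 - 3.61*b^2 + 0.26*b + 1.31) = 0.76*b^5 - 2.18*b^4 + 6.41*b^3 + 9.36*b^2 - 0.86*b + 0.93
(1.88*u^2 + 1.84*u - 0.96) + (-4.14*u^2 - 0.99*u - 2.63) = -2.26*u^2 + 0.85*u - 3.59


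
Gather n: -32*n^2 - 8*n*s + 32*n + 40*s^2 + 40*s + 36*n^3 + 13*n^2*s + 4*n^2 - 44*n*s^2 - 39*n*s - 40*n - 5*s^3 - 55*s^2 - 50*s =36*n^3 + n^2*(13*s - 28) + n*(-44*s^2 - 47*s - 8) - 5*s^3 - 15*s^2 - 10*s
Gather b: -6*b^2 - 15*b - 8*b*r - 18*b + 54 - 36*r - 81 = -6*b^2 + b*(-8*r - 33) - 36*r - 27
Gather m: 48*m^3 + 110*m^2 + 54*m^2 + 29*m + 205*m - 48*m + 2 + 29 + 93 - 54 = 48*m^3 + 164*m^2 + 186*m + 70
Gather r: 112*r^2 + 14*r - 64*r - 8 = 112*r^2 - 50*r - 8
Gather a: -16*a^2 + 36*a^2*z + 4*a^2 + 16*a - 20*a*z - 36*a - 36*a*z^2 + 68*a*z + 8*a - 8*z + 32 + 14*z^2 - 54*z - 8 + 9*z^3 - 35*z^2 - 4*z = a^2*(36*z - 12) + a*(-36*z^2 + 48*z - 12) + 9*z^3 - 21*z^2 - 66*z + 24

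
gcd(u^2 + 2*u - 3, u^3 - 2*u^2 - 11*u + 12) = u^2 + 2*u - 3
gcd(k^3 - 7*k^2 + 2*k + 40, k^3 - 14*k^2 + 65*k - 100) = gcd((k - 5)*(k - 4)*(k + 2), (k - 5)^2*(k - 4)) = k^2 - 9*k + 20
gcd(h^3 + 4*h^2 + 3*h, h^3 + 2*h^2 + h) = h^2 + h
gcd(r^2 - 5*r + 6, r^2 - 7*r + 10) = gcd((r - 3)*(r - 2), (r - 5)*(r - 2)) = r - 2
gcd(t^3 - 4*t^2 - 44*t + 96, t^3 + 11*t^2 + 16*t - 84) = t^2 + 4*t - 12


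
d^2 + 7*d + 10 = (d + 2)*(d + 5)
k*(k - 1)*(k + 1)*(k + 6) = k^4 + 6*k^3 - k^2 - 6*k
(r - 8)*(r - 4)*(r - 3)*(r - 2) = r^4 - 17*r^3 + 98*r^2 - 232*r + 192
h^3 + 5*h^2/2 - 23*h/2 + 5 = (h - 2)*(h - 1/2)*(h + 5)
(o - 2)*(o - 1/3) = o^2 - 7*o/3 + 2/3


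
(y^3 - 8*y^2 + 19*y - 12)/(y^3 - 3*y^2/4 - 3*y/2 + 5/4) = 4*(y^2 - 7*y + 12)/(4*y^2 + y - 5)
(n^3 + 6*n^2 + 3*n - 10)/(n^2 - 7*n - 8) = (-n^3 - 6*n^2 - 3*n + 10)/(-n^2 + 7*n + 8)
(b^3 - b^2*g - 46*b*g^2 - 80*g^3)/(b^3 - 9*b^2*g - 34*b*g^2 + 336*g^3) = (b^2 + 7*b*g + 10*g^2)/(b^2 - b*g - 42*g^2)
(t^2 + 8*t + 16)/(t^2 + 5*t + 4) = (t + 4)/(t + 1)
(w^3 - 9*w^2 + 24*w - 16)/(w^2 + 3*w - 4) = (w^2 - 8*w + 16)/(w + 4)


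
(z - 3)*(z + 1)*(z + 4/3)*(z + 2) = z^4 + 4*z^3/3 - 7*z^2 - 46*z/3 - 8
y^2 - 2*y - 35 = (y - 7)*(y + 5)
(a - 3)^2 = a^2 - 6*a + 9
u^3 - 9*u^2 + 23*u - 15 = (u - 5)*(u - 3)*(u - 1)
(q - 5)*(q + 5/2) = q^2 - 5*q/2 - 25/2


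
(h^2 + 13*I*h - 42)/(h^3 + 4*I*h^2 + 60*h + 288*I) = (h + 7*I)/(h^2 - 2*I*h + 48)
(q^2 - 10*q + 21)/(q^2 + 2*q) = (q^2 - 10*q + 21)/(q*(q + 2))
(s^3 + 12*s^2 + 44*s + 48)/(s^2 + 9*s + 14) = (s^2 + 10*s + 24)/(s + 7)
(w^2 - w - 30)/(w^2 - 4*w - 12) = (w + 5)/(w + 2)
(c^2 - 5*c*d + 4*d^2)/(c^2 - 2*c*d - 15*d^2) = (-c^2 + 5*c*d - 4*d^2)/(-c^2 + 2*c*d + 15*d^2)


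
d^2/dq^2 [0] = 0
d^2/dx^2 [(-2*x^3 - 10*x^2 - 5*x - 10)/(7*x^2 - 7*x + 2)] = 46*(-35*x^3 - 42*x^2 + 72*x - 20)/(343*x^6 - 1029*x^5 + 1323*x^4 - 931*x^3 + 378*x^2 - 84*x + 8)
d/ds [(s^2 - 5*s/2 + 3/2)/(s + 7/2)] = (4*s^2 + 28*s - 41)/(4*s^2 + 28*s + 49)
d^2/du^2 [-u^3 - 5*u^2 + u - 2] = -6*u - 10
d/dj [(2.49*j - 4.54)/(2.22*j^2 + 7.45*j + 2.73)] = (-5.5278*j^2 + 20.1576*j + 40.6207)/(4.9284*j^4 + 33.078*j^3 + 67.6237*j^2 + 40.677*j + 7.4529)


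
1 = 1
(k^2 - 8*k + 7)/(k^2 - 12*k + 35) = (k - 1)/(k - 5)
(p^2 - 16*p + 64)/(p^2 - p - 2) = (-p^2 + 16*p - 64)/(-p^2 + p + 2)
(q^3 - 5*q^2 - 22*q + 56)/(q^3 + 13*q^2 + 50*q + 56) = (q^2 - 9*q + 14)/(q^2 + 9*q + 14)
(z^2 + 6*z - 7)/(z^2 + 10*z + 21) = (z - 1)/(z + 3)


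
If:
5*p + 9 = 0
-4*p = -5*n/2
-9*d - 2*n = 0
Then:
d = 16/25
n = -72/25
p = -9/5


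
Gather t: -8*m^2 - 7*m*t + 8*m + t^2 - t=-8*m^2 + 8*m + t^2 + t*(-7*m - 1)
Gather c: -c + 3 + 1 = 4 - c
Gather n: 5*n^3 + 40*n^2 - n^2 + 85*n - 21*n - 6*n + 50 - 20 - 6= 5*n^3 + 39*n^2 + 58*n + 24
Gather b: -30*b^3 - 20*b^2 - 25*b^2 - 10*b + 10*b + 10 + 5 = -30*b^3 - 45*b^2 + 15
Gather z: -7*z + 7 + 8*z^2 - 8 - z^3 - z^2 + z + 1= -z^3 + 7*z^2 - 6*z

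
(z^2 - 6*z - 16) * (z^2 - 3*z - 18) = z^4 - 9*z^3 - 16*z^2 + 156*z + 288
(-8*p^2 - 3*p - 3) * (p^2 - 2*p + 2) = -8*p^4 + 13*p^3 - 13*p^2 - 6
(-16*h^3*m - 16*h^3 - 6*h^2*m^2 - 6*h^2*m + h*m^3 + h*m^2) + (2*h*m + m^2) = -16*h^3*m - 16*h^3 - 6*h^2*m^2 - 6*h^2*m + h*m^3 + h*m^2 + 2*h*m + m^2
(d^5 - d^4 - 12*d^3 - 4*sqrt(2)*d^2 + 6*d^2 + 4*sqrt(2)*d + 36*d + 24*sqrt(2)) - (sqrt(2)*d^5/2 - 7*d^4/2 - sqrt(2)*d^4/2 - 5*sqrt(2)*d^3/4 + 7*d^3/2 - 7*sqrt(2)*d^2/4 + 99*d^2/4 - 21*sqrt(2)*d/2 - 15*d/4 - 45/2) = -sqrt(2)*d^5/2 + d^5 + sqrt(2)*d^4/2 + 5*d^4/2 - 31*d^3/2 + 5*sqrt(2)*d^3/4 - 75*d^2/4 - 9*sqrt(2)*d^2/4 + 29*sqrt(2)*d/2 + 159*d/4 + 45/2 + 24*sqrt(2)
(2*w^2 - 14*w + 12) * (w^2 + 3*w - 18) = 2*w^4 - 8*w^3 - 66*w^2 + 288*w - 216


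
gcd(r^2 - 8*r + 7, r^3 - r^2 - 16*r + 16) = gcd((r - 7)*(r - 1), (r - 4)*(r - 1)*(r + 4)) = r - 1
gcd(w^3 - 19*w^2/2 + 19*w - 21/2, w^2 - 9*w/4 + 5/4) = w - 1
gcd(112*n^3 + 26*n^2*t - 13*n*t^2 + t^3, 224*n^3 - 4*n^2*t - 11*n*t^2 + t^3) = 56*n^2 - 15*n*t + t^2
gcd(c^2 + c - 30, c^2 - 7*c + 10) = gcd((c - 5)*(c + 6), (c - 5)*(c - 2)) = c - 5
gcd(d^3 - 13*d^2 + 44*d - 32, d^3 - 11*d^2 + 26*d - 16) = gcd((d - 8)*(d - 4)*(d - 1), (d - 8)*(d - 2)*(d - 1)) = d^2 - 9*d + 8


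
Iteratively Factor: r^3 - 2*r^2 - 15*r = (r - 5)*(r^2 + 3*r) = r*(r - 5)*(r + 3)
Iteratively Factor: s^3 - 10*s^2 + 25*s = (s)*(s^2 - 10*s + 25) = s*(s - 5)*(s - 5)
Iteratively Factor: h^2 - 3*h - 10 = (h - 5)*(h + 2)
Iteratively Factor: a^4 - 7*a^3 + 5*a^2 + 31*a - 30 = (a - 1)*(a^3 - 6*a^2 - a + 30) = (a - 3)*(a - 1)*(a^2 - 3*a - 10) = (a - 5)*(a - 3)*(a - 1)*(a + 2)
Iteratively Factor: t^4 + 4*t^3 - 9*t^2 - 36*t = (t + 3)*(t^3 + t^2 - 12*t) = (t - 3)*(t + 3)*(t^2 + 4*t) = (t - 3)*(t + 3)*(t + 4)*(t)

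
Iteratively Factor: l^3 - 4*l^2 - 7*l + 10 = (l - 1)*(l^2 - 3*l - 10) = (l - 5)*(l - 1)*(l + 2)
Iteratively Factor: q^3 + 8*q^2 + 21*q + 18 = (q + 3)*(q^2 + 5*q + 6) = (q + 2)*(q + 3)*(q + 3)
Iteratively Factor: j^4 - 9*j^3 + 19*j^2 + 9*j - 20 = (j - 5)*(j^3 - 4*j^2 - j + 4) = (j - 5)*(j - 4)*(j^2 - 1) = (j - 5)*(j - 4)*(j - 1)*(j + 1)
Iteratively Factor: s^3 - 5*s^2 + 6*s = (s - 3)*(s^2 - 2*s) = (s - 3)*(s - 2)*(s)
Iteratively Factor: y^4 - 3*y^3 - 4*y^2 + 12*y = (y - 2)*(y^3 - y^2 - 6*y) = (y - 3)*(y - 2)*(y^2 + 2*y) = (y - 3)*(y - 2)*(y + 2)*(y)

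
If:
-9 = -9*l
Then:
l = 1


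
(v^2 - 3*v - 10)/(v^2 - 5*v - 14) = (v - 5)/(v - 7)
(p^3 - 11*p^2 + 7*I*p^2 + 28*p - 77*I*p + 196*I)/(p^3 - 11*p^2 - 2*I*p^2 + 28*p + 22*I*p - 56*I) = (p + 7*I)/(p - 2*I)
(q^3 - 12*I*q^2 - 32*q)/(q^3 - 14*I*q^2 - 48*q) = (q - 4*I)/(q - 6*I)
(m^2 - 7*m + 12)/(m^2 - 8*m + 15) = (m - 4)/(m - 5)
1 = 1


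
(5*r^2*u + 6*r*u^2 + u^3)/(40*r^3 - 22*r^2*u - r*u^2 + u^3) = u*(r + u)/(8*r^2 - 6*r*u + u^2)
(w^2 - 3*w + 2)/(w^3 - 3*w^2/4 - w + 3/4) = 4*(w - 2)/(4*w^2 + w - 3)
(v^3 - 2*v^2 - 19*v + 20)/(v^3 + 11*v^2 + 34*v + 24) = (v^2 - 6*v + 5)/(v^2 + 7*v + 6)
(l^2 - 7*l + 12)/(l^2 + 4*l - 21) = (l - 4)/(l + 7)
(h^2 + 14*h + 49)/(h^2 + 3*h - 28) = (h + 7)/(h - 4)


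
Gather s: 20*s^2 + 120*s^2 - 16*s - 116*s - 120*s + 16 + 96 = 140*s^2 - 252*s + 112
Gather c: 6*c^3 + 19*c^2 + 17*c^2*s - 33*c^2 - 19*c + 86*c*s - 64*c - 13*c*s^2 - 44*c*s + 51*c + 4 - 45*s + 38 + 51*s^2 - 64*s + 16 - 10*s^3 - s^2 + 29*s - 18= 6*c^3 + c^2*(17*s - 14) + c*(-13*s^2 + 42*s - 32) - 10*s^3 + 50*s^2 - 80*s + 40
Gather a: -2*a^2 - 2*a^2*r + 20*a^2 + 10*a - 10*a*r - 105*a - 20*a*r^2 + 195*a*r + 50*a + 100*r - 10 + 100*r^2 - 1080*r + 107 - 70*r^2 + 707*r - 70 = a^2*(18 - 2*r) + a*(-20*r^2 + 185*r - 45) + 30*r^2 - 273*r + 27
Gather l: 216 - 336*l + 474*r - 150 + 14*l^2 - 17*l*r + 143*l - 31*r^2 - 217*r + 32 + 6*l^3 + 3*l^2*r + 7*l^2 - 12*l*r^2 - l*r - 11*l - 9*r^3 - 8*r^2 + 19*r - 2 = 6*l^3 + l^2*(3*r + 21) + l*(-12*r^2 - 18*r - 204) - 9*r^3 - 39*r^2 + 276*r + 96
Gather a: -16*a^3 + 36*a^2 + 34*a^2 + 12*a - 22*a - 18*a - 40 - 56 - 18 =-16*a^3 + 70*a^2 - 28*a - 114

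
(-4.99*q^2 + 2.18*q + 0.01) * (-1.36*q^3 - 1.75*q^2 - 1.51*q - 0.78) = 6.7864*q^5 + 5.7677*q^4 + 3.7063*q^3 + 0.5829*q^2 - 1.7155*q - 0.0078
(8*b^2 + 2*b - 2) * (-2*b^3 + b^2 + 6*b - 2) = -16*b^5 + 4*b^4 + 54*b^3 - 6*b^2 - 16*b + 4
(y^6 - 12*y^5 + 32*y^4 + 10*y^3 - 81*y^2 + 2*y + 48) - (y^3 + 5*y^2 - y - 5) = y^6 - 12*y^5 + 32*y^4 + 9*y^3 - 86*y^2 + 3*y + 53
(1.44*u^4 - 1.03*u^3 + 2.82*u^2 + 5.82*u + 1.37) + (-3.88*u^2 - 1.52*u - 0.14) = 1.44*u^4 - 1.03*u^3 - 1.06*u^2 + 4.3*u + 1.23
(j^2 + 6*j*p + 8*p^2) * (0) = 0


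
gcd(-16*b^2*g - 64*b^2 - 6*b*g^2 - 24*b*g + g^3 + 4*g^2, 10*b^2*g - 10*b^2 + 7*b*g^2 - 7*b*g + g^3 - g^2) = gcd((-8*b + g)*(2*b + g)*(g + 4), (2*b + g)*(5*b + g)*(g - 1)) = 2*b + g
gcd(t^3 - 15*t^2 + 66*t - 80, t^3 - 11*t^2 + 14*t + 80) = t^2 - 13*t + 40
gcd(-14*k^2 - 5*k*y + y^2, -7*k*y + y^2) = -7*k + y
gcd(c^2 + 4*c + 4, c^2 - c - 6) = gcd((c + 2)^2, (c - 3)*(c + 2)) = c + 2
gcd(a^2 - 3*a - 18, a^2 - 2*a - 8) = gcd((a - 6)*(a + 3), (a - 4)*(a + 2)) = 1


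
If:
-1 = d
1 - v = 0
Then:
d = -1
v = 1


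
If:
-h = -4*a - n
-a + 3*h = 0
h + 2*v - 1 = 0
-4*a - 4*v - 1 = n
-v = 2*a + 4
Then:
No Solution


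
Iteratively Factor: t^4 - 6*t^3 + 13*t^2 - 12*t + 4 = (t - 1)*(t^3 - 5*t^2 + 8*t - 4) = (t - 1)^2*(t^2 - 4*t + 4) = (t - 2)*(t - 1)^2*(t - 2)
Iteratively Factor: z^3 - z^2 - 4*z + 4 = (z + 2)*(z^2 - 3*z + 2) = (z - 2)*(z + 2)*(z - 1)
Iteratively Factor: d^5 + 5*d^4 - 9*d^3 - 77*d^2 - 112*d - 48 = (d + 3)*(d^4 + 2*d^3 - 15*d^2 - 32*d - 16) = (d + 3)*(d + 4)*(d^3 - 2*d^2 - 7*d - 4) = (d - 4)*(d + 3)*(d + 4)*(d^2 + 2*d + 1) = (d - 4)*(d + 1)*(d + 3)*(d + 4)*(d + 1)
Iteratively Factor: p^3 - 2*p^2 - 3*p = (p + 1)*(p^2 - 3*p) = p*(p + 1)*(p - 3)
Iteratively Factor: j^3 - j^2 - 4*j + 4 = (j - 2)*(j^2 + j - 2) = (j - 2)*(j + 2)*(j - 1)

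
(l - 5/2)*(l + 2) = l^2 - l/2 - 5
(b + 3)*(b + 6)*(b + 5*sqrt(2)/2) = b^3 + 5*sqrt(2)*b^2/2 + 9*b^2 + 18*b + 45*sqrt(2)*b/2 + 45*sqrt(2)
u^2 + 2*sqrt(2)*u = u*(u + 2*sqrt(2))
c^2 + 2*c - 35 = (c - 5)*(c + 7)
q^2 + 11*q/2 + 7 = (q + 2)*(q + 7/2)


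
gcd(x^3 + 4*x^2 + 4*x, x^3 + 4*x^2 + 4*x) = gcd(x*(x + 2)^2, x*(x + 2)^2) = x^3 + 4*x^2 + 4*x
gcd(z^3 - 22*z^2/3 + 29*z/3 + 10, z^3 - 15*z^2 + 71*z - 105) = z^2 - 8*z + 15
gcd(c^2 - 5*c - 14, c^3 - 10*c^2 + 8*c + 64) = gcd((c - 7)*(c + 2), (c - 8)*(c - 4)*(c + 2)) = c + 2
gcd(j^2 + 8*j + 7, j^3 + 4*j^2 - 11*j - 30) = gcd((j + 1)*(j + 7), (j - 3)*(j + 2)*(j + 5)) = 1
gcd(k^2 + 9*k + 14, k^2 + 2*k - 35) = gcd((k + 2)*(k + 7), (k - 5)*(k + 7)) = k + 7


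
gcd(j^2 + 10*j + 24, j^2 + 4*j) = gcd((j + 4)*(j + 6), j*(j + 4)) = j + 4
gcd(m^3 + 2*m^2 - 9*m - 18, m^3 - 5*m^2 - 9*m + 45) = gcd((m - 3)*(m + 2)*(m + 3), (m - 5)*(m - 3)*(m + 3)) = m^2 - 9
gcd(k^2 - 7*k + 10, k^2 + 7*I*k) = 1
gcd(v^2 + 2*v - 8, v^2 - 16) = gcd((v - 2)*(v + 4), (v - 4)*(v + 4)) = v + 4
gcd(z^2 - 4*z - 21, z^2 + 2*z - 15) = 1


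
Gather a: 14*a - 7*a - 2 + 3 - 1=7*a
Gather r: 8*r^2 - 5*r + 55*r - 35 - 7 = 8*r^2 + 50*r - 42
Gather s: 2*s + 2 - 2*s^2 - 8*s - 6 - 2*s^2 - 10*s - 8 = -4*s^2 - 16*s - 12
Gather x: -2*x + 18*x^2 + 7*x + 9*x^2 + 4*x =27*x^2 + 9*x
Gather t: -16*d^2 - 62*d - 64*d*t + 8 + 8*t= -16*d^2 - 62*d + t*(8 - 64*d) + 8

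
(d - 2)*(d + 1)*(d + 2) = d^3 + d^2 - 4*d - 4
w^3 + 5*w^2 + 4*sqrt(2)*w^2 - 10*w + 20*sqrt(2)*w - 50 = (w + 5)*(w - sqrt(2))*(w + 5*sqrt(2))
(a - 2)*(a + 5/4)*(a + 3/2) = a^3 + 3*a^2/4 - 29*a/8 - 15/4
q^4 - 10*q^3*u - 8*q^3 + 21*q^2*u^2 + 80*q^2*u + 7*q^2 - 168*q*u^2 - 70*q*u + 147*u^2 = (q - 7)*(q - 1)*(q - 7*u)*(q - 3*u)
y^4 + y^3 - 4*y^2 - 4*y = y*(y - 2)*(y + 1)*(y + 2)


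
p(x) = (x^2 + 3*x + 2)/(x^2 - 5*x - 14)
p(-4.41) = 0.30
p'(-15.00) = -0.02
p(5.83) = -5.84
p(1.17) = -0.37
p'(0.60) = -0.20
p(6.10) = -7.89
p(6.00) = -7.00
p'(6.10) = -9.88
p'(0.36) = -0.18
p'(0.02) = -0.16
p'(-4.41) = -0.06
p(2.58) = -0.81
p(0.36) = -0.20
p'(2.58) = -0.41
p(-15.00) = 0.64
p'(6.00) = -8.00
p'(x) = (5 - 2*x)*(x^2 + 3*x + 2)/(x^2 - 5*x - 14)^2 + (2*x + 3)/(x^2 - 5*x - 14) = -8/(x^2 - 14*x + 49)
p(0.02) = -0.15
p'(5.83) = -5.84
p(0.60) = -0.25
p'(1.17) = -0.24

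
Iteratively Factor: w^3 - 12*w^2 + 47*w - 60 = (w - 4)*(w^2 - 8*w + 15) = (w - 4)*(w - 3)*(w - 5)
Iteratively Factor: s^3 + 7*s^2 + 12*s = (s)*(s^2 + 7*s + 12) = s*(s + 3)*(s + 4)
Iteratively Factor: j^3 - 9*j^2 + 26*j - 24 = (j - 4)*(j^2 - 5*j + 6) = (j - 4)*(j - 2)*(j - 3)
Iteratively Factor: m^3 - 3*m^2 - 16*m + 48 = (m + 4)*(m^2 - 7*m + 12) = (m - 4)*(m + 4)*(m - 3)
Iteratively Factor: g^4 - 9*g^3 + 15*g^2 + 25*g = (g - 5)*(g^3 - 4*g^2 - 5*g) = g*(g - 5)*(g^2 - 4*g - 5) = g*(g - 5)*(g + 1)*(g - 5)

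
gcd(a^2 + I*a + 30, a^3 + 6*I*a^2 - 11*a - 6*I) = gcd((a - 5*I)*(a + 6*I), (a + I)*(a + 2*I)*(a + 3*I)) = 1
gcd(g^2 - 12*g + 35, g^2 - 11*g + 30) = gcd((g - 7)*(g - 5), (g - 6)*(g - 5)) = g - 5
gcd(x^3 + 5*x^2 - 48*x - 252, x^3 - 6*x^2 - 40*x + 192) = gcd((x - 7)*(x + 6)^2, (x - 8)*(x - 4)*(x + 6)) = x + 6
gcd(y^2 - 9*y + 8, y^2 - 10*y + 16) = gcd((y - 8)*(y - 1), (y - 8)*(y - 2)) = y - 8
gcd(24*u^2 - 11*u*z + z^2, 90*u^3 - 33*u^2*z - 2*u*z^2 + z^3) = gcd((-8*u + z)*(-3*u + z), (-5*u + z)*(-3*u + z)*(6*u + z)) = -3*u + z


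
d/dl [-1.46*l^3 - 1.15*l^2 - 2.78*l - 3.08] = -4.38*l^2 - 2.3*l - 2.78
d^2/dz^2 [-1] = 0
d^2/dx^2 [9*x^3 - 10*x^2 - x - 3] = 54*x - 20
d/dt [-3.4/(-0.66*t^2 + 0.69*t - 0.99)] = (2.346 - 4.488*t)/(0.66*t^2 - 0.69*t + 0.99)^2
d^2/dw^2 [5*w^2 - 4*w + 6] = 10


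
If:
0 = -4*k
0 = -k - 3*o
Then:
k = 0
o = 0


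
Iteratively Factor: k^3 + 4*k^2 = (k)*(k^2 + 4*k) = k^2*(k + 4)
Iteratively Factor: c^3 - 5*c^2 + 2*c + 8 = (c - 4)*(c^2 - c - 2) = (c - 4)*(c - 2)*(c + 1)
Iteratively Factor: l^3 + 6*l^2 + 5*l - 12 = (l - 1)*(l^2 + 7*l + 12) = (l - 1)*(l + 3)*(l + 4)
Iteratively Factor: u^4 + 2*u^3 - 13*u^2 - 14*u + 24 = (u + 4)*(u^3 - 2*u^2 - 5*u + 6) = (u - 1)*(u + 4)*(u^2 - u - 6) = (u - 1)*(u + 2)*(u + 4)*(u - 3)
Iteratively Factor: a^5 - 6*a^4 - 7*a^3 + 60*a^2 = (a - 4)*(a^4 - 2*a^3 - 15*a^2) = (a - 5)*(a - 4)*(a^3 + 3*a^2) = (a - 5)*(a - 4)*(a + 3)*(a^2) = a*(a - 5)*(a - 4)*(a + 3)*(a)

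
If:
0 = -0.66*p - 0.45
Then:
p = -0.68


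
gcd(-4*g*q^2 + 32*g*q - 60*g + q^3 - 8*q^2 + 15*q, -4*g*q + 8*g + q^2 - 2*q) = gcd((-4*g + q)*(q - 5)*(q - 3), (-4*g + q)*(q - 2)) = -4*g + q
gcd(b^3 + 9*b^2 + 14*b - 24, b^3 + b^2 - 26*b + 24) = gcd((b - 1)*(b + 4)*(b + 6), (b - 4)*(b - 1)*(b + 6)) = b^2 + 5*b - 6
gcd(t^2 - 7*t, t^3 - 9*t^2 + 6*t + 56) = t - 7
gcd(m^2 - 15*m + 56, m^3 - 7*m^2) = m - 7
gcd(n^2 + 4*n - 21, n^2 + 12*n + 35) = n + 7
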